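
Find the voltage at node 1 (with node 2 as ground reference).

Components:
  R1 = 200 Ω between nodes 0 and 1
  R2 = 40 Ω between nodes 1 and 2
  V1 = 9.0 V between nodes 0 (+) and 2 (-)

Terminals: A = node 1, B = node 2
Nodal analysis, taking node 2 as the 0 V reference.
Source V1 fixes V_0 = 9 V.
KCL at each unknown node (sum of currents leaving = 0; resistances in Ω):
  Node 1: (V_1 - 9)/200 + (V_1 - 0)/40 = 0
Collecting terms: 0.03 × V_1 = 0.045  =>  V_1 = 1.5 V
The requested potential is V_1 = 1.5 V.

Final answer: V_1 = 1.5 V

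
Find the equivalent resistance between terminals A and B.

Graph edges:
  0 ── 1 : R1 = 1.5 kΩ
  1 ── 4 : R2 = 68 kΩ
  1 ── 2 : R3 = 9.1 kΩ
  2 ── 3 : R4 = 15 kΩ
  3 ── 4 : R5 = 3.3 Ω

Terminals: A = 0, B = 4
Reduce the network between node 0 (A) and node 4 (B) by series/parallel combination:
  Rs1 = R3 + R4 (series, joined only at node 2) = 9100 + 15000 = 24100 Ω
  Rs2 = R5 + Rs1 (series, joined only at node 3) = 3.3 + 24100 = 24100 Ω
  Rp1 = R2 ‖ Rs2 (parallel, both between nodes 1 and 4) = 1/(1/68000 + 1/24100) = 17800 Ω
  Rs3 = R1 + Rp1 (series, joined only at node 1) = 1500 + 17800 = 19300 Ω
R_eq = 19.3 kΩ

Final answer: 19.3 kΩ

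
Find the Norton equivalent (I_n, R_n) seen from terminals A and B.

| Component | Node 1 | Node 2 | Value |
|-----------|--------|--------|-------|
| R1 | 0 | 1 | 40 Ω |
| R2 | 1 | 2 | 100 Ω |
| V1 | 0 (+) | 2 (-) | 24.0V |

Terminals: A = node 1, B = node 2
Find the Thévenin equivalent first; then I_n = V_th/R_th and R_n = R_th.
Step 1 — V_th is the open-circuit voltage V_A - V_B (nothing connected across the terminals).
Nodal analysis, taking node 2 as the 0 V reference.
Source V1 fixes V_0 = 24 V.
KCL at each unknown node (sum of currents leaving = 0; resistances in Ω):
  Node 1: (V_1 - 24)/40 + (V_1 - 0)/100 = 0
Collecting terms: 0.035 × V_1 = 0.6  =>  V_1 = 17.14 V
V_th = V_1 - V_2 = 17.14 - 0 = 17.14 V
Step 2 — R_th: zero the source — replace V1 by a short circuit (node 2 merges into node 0) — and find the resistance seen between A (node 1) and B (node 0).
Reduce the network between node 1 (A) and node 0 (B) by series/parallel combination:
  Rp1 = R1 ‖ R2 (parallel, both between nodes 0 and 1) = 1/(1/40 + 1/100) = 28.57 Ω
R_th = 28.57 Ω
I_n = V_th/R_th = 17.14/28.57 = 0.6 A, and R_n = R_th = 28.57 Ω

Final answer: I_n = 0.6 A, R_n = 28.57 Ω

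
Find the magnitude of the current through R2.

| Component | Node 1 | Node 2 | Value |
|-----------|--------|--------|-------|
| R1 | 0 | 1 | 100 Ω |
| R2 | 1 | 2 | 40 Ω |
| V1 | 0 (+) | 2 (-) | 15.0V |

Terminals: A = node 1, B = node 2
Nodal analysis, taking node 2 as the 0 V reference.
Source V1 fixes V_0 = 15 V.
KCL at each unknown node (sum of currents leaving = 0; resistances in Ω):
  Node 1: (V_1 - 15)/100 + (V_1 - 0)/40 = 0
Collecting terms: 0.035 × V_1 = 0.15  =>  V_1 = 4.286 V
I_R2 = (V_1 - V_2)/R2 = (4.286 - 0)/40 = 0.1071 A
|I_R2| = 0.1071 A

Final answer: |I_R2| = 0.1071 A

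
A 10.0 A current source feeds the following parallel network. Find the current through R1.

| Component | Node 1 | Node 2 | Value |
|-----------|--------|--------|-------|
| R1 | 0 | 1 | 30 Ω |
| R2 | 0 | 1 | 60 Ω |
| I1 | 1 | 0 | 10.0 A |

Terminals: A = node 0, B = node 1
All resistors sit directly between nodes 0 and 1, so they are in parallel and share one voltage V; the full source current 10 A splits among them.
1/R_par = 1/30 + 1/60 = 0.05 S  =>  R_par = 20 Ω
V = I × R_par = 10 × 20 = 200 V
I_R1 = V/R1 = 200/30 = 6.667 A

Final answer: 6.667 A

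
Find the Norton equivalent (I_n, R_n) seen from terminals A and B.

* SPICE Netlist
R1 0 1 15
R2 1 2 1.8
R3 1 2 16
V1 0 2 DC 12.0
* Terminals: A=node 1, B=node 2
Find the Thévenin equivalent first; then I_n = V_th/R_th and R_n = R_th.
Step 1 — V_th is the open-circuit voltage V_A - V_B (nothing connected across the terminals).
Nodal analysis, taking node 2 as the 0 V reference.
Source V1 fixes V_0 = 12 V.
KCL at each unknown node (sum of currents leaving = 0; resistances in Ω):
  Node 1: (V_1 - 12)/15 + (V_1 - 0)/1.8 + (V_1 - 0)/16 = 0
Collecting terms: 0.6847 × V_1 = 0.8  =>  V_1 = 1.168 V
V_th = V_1 - V_2 = 1.168 - 0 = 1.168 V
Step 2 — R_th: zero the source — replace V1 by a short circuit (node 2 merges into node 0) — and find the resistance seen between A (node 1) and B (node 0).
Reduce the network between node 1 (A) and node 0 (B) by series/parallel combination:
  Rp1 = R1 ‖ R2 ‖ R3 (parallel, all between nodes 0 and 1) = 1/(1/15 + 1/1.8 + 1/16) = 1.46 Ω
R_th = 1.46 Ω
I_n = V_th/R_th = 1.168/1.46 = 0.8 A, and R_n = R_th = 1.46 Ω

Final answer: I_n = 0.8 A, R_n = 1.46 Ω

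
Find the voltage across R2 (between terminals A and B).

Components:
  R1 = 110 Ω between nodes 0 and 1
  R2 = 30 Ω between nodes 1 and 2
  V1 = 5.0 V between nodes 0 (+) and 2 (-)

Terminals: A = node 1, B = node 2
R1 and R2 are in series across V1 (node 0 → node 1 → node 2), and the output A–B is taken across R2, so this is a voltage divider.
Series current: I = V1/(R1 + R2) = 5/(110 + 30) = 5/140 = 0.03571 A
V_R2 = I × R2 = V1 × R2/(R1 + R2) = 5 × 30/140 = 1.071 V

Final answer: 1.071 V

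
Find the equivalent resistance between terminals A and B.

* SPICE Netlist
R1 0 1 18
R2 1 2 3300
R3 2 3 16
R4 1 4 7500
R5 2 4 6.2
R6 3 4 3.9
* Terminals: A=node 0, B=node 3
The network is not a plain series/parallel combination. Inject a 1 A test current into terminal A (node 0) and return it from terminal B (node 3); then R_eq = V_A / (1 A).
Nodal analysis, taking node 3 as the 0 V reference.
Current source I_test pushes 1 A into node 0 and draws it out of node 3.
KCL at each unknown node (sum of currents leaving = 0; resistances in Ω):
  Node 0: (V_0 - V_1)/18 - 1 = 0
  Node 1: (V_1 - V_0)/18 + (V_1 - V_2)/3300 + (V_1 - V_4)/7500 = 0
  Node 2: (V_2 - V_1)/3300 + (V_2 - 0)/16 + (V_2 - V_4)/6.2 = 0
  Node 4: (V_4 - V_1)/7500 + (V_4 - V_2)/6.2 + (V_4 - 0)/3.9 = 0
Collecting terms (coefficients in siemens):
  0.05556·V_0 - 0.05556·V_1 = 1
  0.05599·V_1 - 0.05556·V_0 - 0.000303·V_2 - 0.0001333·V_4 = 0
  0.2241·V_2 - 0.000303·V_1 - 0.1613·V_4 = 0
  0.4178·V_4 - 0.0001333·V_1 - 0.1613·V_2 = 0
Solving these 4 simultaneous equations (Gaussian elimination) gives:
  V_0 = 2314 V, V_1 = 2296 V, V_2 = 5.029 V, V_4 = 2.674 V
R_eq = V_0 / 1 A = 2314 Ω = 2.314 kΩ

Final answer: 2.314 kΩ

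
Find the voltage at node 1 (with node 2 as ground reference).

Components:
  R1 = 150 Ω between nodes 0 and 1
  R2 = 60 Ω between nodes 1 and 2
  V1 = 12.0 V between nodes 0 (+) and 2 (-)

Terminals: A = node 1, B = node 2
Nodal analysis, taking node 2 as the 0 V reference.
Source V1 fixes V_0 = 12 V.
KCL at each unknown node (sum of currents leaving = 0; resistances in Ω):
  Node 1: (V_1 - 12)/150 + (V_1 - 0)/60 = 0
Collecting terms: 0.02333 × V_1 = 0.08  =>  V_1 = 3.429 V
The requested potential is V_1 = 3.429 V.

Final answer: V_1 = 3.429 V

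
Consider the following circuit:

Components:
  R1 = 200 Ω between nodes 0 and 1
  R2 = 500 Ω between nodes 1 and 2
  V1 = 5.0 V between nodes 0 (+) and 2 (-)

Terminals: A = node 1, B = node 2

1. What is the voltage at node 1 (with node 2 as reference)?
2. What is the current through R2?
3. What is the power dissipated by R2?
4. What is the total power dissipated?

Nodal analysis, taking node 2 as the 0 V reference.
Source V1 fixes V_0 = 5 V.
KCL at each unknown node (sum of currents leaving = 0; resistances in Ω):
  Node 1: (V_1 - 5)/200 + (V_1 - 0)/500 = 0
Collecting terms: 0.007 × V_1 = 0.025  =>  V_1 = 3.571 V
Part 1:
  Read off the nodal solution: V_1 = 3.571 V
Part 2:
  I_R2 = (V_1 - V_2)/R2 = (3.571 - 0)/500 = 0.007143 A
  Magnitude: I_R2 = 0.007143 A
Part 3:
  I_R2 = (V_1 - V_2)/R2 = (3.571 - 0)/500 = 0.007143 A
  P_R2 = I_R2² × R2 = (0.007143)² × 500 = 0.02551 W
Part 4:
  Power in each resistor, P = (ΔV)²/R:
    P_R1 = (5 - 3.571)²/200 = 0.0102 W
    P_R2 = (3.571 - 0)²/500 = 0.02551 W
  P_total = P_R1 + P_R2 = 0.03571 W

Final answers:
1. V_1 = 3.571 V
2. I_R2 = 0.007143 A
3. P_R2 = 0.02551 W
4. P_total = 0.03571 W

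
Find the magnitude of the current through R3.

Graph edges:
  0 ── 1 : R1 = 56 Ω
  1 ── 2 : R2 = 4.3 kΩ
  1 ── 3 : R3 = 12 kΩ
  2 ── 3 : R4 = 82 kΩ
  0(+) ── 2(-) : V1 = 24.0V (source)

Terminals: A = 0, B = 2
Nodal analysis, taking node 2 as the 0 V reference.
Source V1 fixes V_0 = 24 V.
KCL at each unknown node (sum of currents leaving = 0; resistances in Ω):
  Node 1: (V_1 - 24)/56 + (V_1 - 0)/4300 + (V_1 - V_3)/12000 = 0
  Node 3: (V_3 - V_1)/12000 + (V_3 - 0)/82000 = 0
Collecting terms (coefficients in siemens):
  0.01817·V_1 - 0.00008333·V_3 = 0.4286
  0.00009553·V_3 - 0.00008333·V_1 = 0
Determinant D = (0.01817)(0.00009553) - (-0.00008333)(-0.00008333) = 0.000001729
V_1 = [(0.4286)(0.00009553) - (-0.00008333)(0)]/D = 23.68 V
V_3 = [(0.01817)(0) - (0.4286)(-0.00008333)]/D = 20.65 V
I_R3 = (V_1 - V_3)/R3 = (23.68 - 20.65)/12000 = 0.0002519 A
|I_R3| = 0.0002519 A

Final answer: |I_R3| = 0.0002519 A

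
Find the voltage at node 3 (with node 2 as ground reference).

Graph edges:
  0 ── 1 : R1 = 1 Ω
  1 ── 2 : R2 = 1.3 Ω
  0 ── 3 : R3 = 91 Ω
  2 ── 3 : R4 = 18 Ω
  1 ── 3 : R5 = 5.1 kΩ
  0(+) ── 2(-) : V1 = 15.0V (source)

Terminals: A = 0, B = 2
Nodal analysis, taking node 2 as the 0 V reference.
Source V1 fixes V_0 = 15 V.
KCL at each unknown node (sum of currents leaving = 0; resistances in Ω):
  Node 1: (V_1 - 15)/1 + (V_1 - 0)/1.3 + (V_1 - V_3)/5100 = 0
  Node 3: (V_3 - 15)/91 + (V_3 - 0)/18 + (V_3 - V_1)/5100 = 0
Collecting terms (coefficients in siemens):
  1.769·V_1 - 0.0001961·V_3 = 15
  0.06674·V_3 - 0.0001961·V_1 = 0.1648
Determinant D = (1.769)(0.06674) - (-0.0001961)(-0.0001961) = 0.1181
V_1 = [(15)(0.06674) - (-0.0001961)(0.1648)]/D = 8.478 V
V_3 = [(1.769)(0.1648) - (15)(-0.0001961)]/D = 2.495 V
The requested potential is V_3 = 2.495 V.

Final answer: V_3 = 2.495 V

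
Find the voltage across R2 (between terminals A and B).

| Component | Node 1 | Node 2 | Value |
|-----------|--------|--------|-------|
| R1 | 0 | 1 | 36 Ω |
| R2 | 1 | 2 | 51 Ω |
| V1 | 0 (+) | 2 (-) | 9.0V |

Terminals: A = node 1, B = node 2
R1 and R2 are in series across V1 (node 0 → node 1 → node 2), and the output A–B is taken across R2, so this is a voltage divider.
Series current: I = V1/(R1 + R2) = 9/(36 + 51) = 9/87 = 0.1034 A
V_R2 = I × R2 = V1 × R2/(R1 + R2) = 9 × 51/87 = 5.276 V

Final answer: 5.276 V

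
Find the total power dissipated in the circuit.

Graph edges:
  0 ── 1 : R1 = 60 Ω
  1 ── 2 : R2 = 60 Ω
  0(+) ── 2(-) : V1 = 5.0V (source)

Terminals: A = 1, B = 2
Nodal analysis, taking node 2 as the 0 V reference.
Source V1 fixes V_0 = 5 V.
KCL at each unknown node (sum of currents leaving = 0; resistances in Ω):
  Node 1: (V_1 - 5)/60 + (V_1 - 0)/60 = 0
Collecting terms: 0.03333 × V_1 = 0.08333  =>  V_1 = 2.5 V
Power in each resistor, P = (ΔV)²/R:
  P_R1 = (5 - 2.5)²/60 = 0.1042 W
  P_R2 = (2.5 - 0)²/60 = 0.1042 W
P_total = P_R1 + P_R2 = 0.2083 W

Final answer: 0.2083 W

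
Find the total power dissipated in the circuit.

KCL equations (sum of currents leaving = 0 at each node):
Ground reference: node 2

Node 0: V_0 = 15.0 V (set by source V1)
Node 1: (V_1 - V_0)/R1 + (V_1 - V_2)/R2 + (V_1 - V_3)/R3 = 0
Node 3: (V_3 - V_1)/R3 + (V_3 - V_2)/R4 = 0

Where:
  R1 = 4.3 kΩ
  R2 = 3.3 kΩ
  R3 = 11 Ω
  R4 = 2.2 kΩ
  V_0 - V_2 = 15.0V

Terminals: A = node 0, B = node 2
Nodal analysis, taking node 2 as the 0 V reference.
Source V1 fixes V_0 = 15 V.
KCL at each unknown node (sum of currents leaving = 0; resistances in Ω):
  Node 1: (V_1 - 15)/4300 + (V_1 - 0)/3300 + (V_1 - V_3)/11 = 0
  Node 3: (V_3 - V_1)/11 + (V_3 - 0)/2200 = 0
Collecting terms (coefficients in siemens):
  0.09144·V_1 - 0.09091·V_3 = 0.003488
  0.09136·V_3 - 0.09091·V_1 = 0
Determinant D = (0.09144)(0.09136) - (-0.09091)(-0.09091) = 0.00009026
V_1 = [(0.003488)(0.09136) - (-0.09091)(0)]/D = 3.531 V
V_3 = [(0.09144)(0) - (0.003488)(-0.09091)]/D = 3.514 V
Power in each resistor, P = (ΔV)²/R:
  P_R1 = (15 - 3.531)²/4300 = 0.03059 W
  P_R2 = (3.531 - 0)²/3300 = 0.003779 W
  P_R3 = (3.531 - 3.514)²/11 = 0.00002806 W
  P_R4 = (0 - 3.514)²/2200 = 0.005612 W
P_total = P_R1 + P_R2 + P_R3 + P_R4 = 0.04001 W

Final answer: 0.04001 W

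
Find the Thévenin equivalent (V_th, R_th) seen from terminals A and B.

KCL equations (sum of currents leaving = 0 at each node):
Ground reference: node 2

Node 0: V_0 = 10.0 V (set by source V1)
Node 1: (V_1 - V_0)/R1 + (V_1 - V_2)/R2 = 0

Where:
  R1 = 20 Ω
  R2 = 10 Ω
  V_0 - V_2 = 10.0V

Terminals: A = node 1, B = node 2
Step 1 — V_th is the open-circuit voltage V_A - V_B (nothing connected across the terminals).
Nodal analysis, taking node 2 as the 0 V reference.
Source V1 fixes V_0 = 10 V.
KCL at each unknown node (sum of currents leaving = 0; resistances in Ω):
  Node 1: (V_1 - 10)/20 + (V_1 - 0)/10 = 0
Collecting terms: 0.15 × V_1 = 0.5  =>  V_1 = 3.333 V
V_th = V_1 - V_2 = 3.333 - 0 = 3.333 V
Step 2 — R_th: zero the source — replace V1 by a short circuit (node 2 merges into node 0) — and find the resistance seen between A (node 1) and B (node 0).
Reduce the network between node 1 (A) and node 0 (B) by series/parallel combination:
  Rp1 = R1 ‖ R2 (parallel, both between nodes 0 and 1) = 1/(1/20 + 1/10) = 6.667 Ω
R_th = 6.667 Ω

Final answer: V_th = 3.333 V, R_th = 6.667 Ω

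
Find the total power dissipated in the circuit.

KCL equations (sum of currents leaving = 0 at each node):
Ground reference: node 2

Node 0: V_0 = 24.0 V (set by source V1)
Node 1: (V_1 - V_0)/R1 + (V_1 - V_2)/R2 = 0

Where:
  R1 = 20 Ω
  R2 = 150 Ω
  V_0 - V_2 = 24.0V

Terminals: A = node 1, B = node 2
Nodal analysis, taking node 2 as the 0 V reference.
Source V1 fixes V_0 = 24 V.
KCL at each unknown node (sum of currents leaving = 0; resistances in Ω):
  Node 1: (V_1 - 24)/20 + (V_1 - 0)/150 = 0
Collecting terms: 0.05667 × V_1 = 1.2  =>  V_1 = 21.18 V
Power in each resistor, P = (ΔV)²/R:
  P_R1 = (24 - 21.18)²/20 = 0.3986 W
  P_R2 = (21.18 - 0)²/150 = 2.99 W
P_total = P_R1 + P_R2 = 3.388 W

Final answer: 3.388 W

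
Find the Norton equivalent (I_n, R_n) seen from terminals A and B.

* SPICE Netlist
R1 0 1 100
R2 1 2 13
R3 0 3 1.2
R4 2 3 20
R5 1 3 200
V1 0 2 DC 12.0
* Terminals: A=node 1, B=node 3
Find the Thévenin equivalent first; then I_n = V_th/R_th and R_n = R_th.
Step 1 — V_th is the open-circuit voltage V_A - V_B (nothing connected across the terminals).
Nodal analysis, taking node 2 as the 0 V reference.
Source V1 fixes V_0 = 12 V.
KCL at each unknown node (sum of currents leaving = 0; resistances in Ω):
  Node 1: (V_1 - 12)/100 + (V_1 - 0)/13 + (V_1 - V_3)/200 = 0
  Node 3: (V_3 - 12)/1.2 + (V_3 - 0)/20 + (V_3 - V_1)/200 = 0
Collecting terms (coefficients in siemens):
  0.09192·V_1 - 0.005·V_3 = 0.12
  0.8883·V_3 - 0.005·V_1 = 10
Determinant D = (0.09192)(0.8883) - (-0.005)(-0.005) = 0.08163
V_1 = [(0.12)(0.8883) - (-0.005)(10)]/D = 1.918 V
V_3 = [(0.09192)(10) - (0.12)(-0.005)]/D = 11.27 V
V_th = V_1 - V_3 = 1.918 - 11.27 = -9.349 V
Step 2 — R_th: zero the source — replace V1 by a short circuit (node 2 merges into node 0) — and find the resistance seen between A (node 1) and B (node 3).
Reduce the network between node 1 (A) and node 3 (B) by series/parallel combination:
  Rp1 = R1 ‖ R2 (parallel, both between nodes 0 and 1) = 1/(1/100 + 1/13) = 11.5 Ω
  Rp2 = R3 ‖ R4 (parallel, both between nodes 0 and 3) = 1/(1/1.2 + 1/20) = 1.132 Ω
  Rs1 = Rp1 + Rp2 (series, joined only at node 0) = 11.5 + 1.132 = 12.64 Ω
  Rp3 = R5 ‖ Rs1 (parallel, both between nodes 1 and 3) = 1/(1/200 + 1/12.64) = 11.89 Ω
R_th = 11.89 Ω
I_n = V_th/R_th = -9.349/11.89 = -0.7866 A, and R_n = R_th = 11.89 Ω

Final answer: I_n = -0.7866 A, R_n = 11.89 Ω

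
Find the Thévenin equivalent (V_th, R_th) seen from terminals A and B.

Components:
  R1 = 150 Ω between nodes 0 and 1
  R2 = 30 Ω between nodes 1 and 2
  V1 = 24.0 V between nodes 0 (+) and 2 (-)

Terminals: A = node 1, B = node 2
Step 1 — V_th is the open-circuit voltage V_A - V_B (nothing connected across the terminals).
Nodal analysis, taking node 2 as the 0 V reference.
Source V1 fixes V_0 = 24 V.
KCL at each unknown node (sum of currents leaving = 0; resistances in Ω):
  Node 1: (V_1 - 24)/150 + (V_1 - 0)/30 = 0
Collecting terms: 0.04 × V_1 = 0.16  =>  V_1 = 4 V
V_th = V_1 - V_2 = 4 - 0 = 4 V
Step 2 — R_th: zero the source — replace V1 by a short circuit (node 2 merges into node 0) — and find the resistance seen between A (node 1) and B (node 0).
Reduce the network between node 1 (A) and node 0 (B) by series/parallel combination:
  Rp1 = R1 ‖ R2 (parallel, both between nodes 0 and 1) = 1/(1/150 + 1/30) = 25 Ω
R_th = 25 Ω

Final answer: V_th = 4 V, R_th = 25 Ω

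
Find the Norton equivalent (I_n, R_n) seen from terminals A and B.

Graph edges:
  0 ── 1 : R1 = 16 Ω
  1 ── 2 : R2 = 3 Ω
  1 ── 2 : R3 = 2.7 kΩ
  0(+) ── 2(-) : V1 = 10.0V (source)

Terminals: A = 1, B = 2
Find the Thévenin equivalent first; then I_n = V_th/R_th and R_n = R_th.
Step 1 — V_th is the open-circuit voltage V_A - V_B (nothing connected across the terminals).
Nodal analysis, taking node 2 as the 0 V reference.
Source V1 fixes V_0 = 10 V.
KCL at each unknown node (sum of currents leaving = 0; resistances in Ω):
  Node 1: (V_1 - 10)/16 + (V_1 - 0)/3 + (V_1 - 0)/2700 = 0
Collecting terms: 0.3962 × V_1 = 0.625  =>  V_1 = 1.577 V
V_th = V_1 - V_2 = 1.577 - 0 = 1.577 V
Step 2 — R_th: zero the source — replace V1 by a short circuit (node 2 merges into node 0) — and find the resistance seen between A (node 1) and B (node 0).
Reduce the network between node 1 (A) and node 0 (B) by series/parallel combination:
  Rp1 = R1 ‖ R2 ‖ R3 (parallel, all between nodes 0 and 1) = 1/(1/16 + 1/3 + 1/2700) = 2.524 Ω
R_th = 2.524 Ω
I_n = V_th/R_th = 1.577/2.524 = 0.625 A, and R_n = R_th = 2.524 Ω

Final answer: I_n = 0.625 A, R_n = 2.524 Ω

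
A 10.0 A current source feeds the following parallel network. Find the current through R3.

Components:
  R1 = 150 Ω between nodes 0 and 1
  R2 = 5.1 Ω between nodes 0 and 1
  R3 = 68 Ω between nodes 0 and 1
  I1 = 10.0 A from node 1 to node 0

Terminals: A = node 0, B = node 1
All resistors sit directly between nodes 0 and 1, so they are in parallel and share one voltage V; the full source current 10 A splits among them.
1/R_par = 1/150 + 1/5.1 + 1/68 = 0.2175 S  =>  R_par = 4.599 Ω
V = I × R_par = 10 × 4.599 = 45.99 V
I_R3 = V/R3 = 45.99/68 = 0.6763 A

Final answer: 0.6763 A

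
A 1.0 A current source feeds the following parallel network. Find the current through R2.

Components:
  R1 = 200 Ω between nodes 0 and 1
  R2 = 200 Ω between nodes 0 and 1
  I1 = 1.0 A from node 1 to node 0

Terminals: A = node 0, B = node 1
All resistors sit directly between nodes 0 and 1, so they are in parallel and share one voltage V; the full source current 1 A splits among them.
1/R_par = 1/200 + 1/200 = 0.01 S  =>  R_par = 100 Ω
V = I × R_par = 1 × 100 = 100 V
I_R2 = V/R2 = 100/200 = 0.5 A

Final answer: 0.5 A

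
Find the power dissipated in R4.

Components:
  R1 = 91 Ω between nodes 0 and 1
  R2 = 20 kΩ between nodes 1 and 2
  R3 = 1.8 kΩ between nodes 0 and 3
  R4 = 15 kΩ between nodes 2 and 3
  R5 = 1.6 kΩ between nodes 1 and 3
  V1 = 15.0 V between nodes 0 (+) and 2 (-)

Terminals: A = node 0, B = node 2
Nodal analysis, taking node 2 as the 0 V reference.
Source V1 fixes V_0 = 15 V.
KCL at each unknown node (sum of currents leaving = 0; resistances in Ω):
  Node 1: (V_1 - 15)/91 + (V_1 - 0)/20000 + (V_1 - V_3)/1600 = 0
  Node 3: (V_3 - 15)/1800 + (V_3 - 0)/15000 + (V_3 - V_1)/1600 = 0
Collecting terms (coefficients in siemens):
  0.01166·V_1 - 0.000625·V_3 = 0.1648
  0.001247·V_3 - 0.000625·V_1 = 0.008333
Determinant D = (0.01166)(0.001247) - (-0.000625)(-0.000625) = 0.00001416
V_1 = [(0.1648)(0.001247) - (-0.000625)(0.008333)]/D = 14.89 V
V_3 = [(0.01166)(0.008333) - (0.1648)(-0.000625)]/D = 14.14 V
I_R4 = (V_2 - V_3)/R4 = (0 - 14.14)/15000 = -0.0009429 A
P_R4 = I_R4² × R4 = (-0.0009429)² × 15000 = 0.01333 W

Final answer: 0.01333 W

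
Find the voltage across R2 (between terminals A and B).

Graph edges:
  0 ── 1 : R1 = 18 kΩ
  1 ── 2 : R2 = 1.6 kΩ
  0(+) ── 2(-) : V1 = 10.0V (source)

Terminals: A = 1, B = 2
R1 and R2 are in series across V1 (node 0 → node 1 → node 2), and the output A–B is taken across R2, so this is a voltage divider.
Series current: I = V1/(R1 + R2) = 10/(18000 + 1600) = 10/19600 = 0.0005102 A
V_R2 = I × R2 = V1 × R2/(R1 + R2) = 10 × 1600/19600 = 0.8163 V

Final answer: 0.8163 V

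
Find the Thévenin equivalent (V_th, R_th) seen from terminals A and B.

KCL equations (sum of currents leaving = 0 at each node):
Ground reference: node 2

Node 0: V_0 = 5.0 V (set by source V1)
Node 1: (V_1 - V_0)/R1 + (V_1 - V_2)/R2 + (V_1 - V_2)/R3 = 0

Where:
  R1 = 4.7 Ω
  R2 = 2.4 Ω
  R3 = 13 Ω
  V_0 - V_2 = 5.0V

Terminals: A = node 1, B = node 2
Step 1 — V_th is the open-circuit voltage V_A - V_B (nothing connected across the terminals).
Nodal analysis, taking node 2 as the 0 V reference.
Source V1 fixes V_0 = 5 V.
KCL at each unknown node (sum of currents leaving = 0; resistances in Ω):
  Node 1: (V_1 - 5)/4.7 + (V_1 - 0)/2.4 + (V_1 - 0)/13 = 0
Collecting terms: 0.7064 × V_1 = 1.064  =>  V_1 = 1.506 V
V_th = V_1 - V_2 = 1.506 - 0 = 1.506 V
Step 2 — R_th: zero the source — replace V1 by a short circuit (node 2 merges into node 0) — and find the resistance seen between A (node 1) and B (node 0).
Reduce the network between node 1 (A) and node 0 (B) by series/parallel combination:
  Rp1 = R1 ‖ R2 ‖ R3 (parallel, all between nodes 0 and 1) = 1/(1/4.7 + 1/2.4 + 1/13) = 1.416 Ω
R_th = 1.416 Ω

Final answer: V_th = 1.506 V, R_th = 1.416 Ω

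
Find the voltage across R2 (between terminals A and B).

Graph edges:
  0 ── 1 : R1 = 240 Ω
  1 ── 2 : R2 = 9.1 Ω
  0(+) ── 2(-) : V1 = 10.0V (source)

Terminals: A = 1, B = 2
R1 and R2 are in series across V1 (node 0 → node 1 → node 2), and the output A–B is taken across R2, so this is a voltage divider.
Series current: I = V1/(R1 + R2) = 10/(240 + 9.1) = 10/249.1 = 0.04014 A
V_R2 = I × R2 = V1 × R2/(R1 + R2) = 10 × 9.1/249.1 = 0.3653 V

Final answer: 0.3653 V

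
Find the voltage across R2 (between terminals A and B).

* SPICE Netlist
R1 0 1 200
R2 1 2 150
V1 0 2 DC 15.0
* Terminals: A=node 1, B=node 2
R1 and R2 are in series across V1 (node 0 → node 1 → node 2), and the output A–B is taken across R2, so this is a voltage divider.
Series current: I = V1/(R1 + R2) = 15/(200 + 150) = 15/350 = 0.04286 A
V_R2 = I × R2 = V1 × R2/(R1 + R2) = 15 × 150/350 = 6.429 V

Final answer: 6.429 V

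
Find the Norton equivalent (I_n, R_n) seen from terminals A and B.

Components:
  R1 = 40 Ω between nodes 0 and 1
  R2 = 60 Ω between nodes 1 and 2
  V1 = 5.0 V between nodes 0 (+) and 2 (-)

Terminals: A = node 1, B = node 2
Find the Thévenin equivalent first; then I_n = V_th/R_th and R_n = R_th.
Step 1 — V_th is the open-circuit voltage V_A - V_B (nothing connected across the terminals).
Nodal analysis, taking node 2 as the 0 V reference.
Source V1 fixes V_0 = 5 V.
KCL at each unknown node (sum of currents leaving = 0; resistances in Ω):
  Node 1: (V_1 - 5)/40 + (V_1 - 0)/60 = 0
Collecting terms: 0.04167 × V_1 = 0.125  =>  V_1 = 3 V
V_th = V_1 - V_2 = 3 - 0 = 3 V
Step 2 — R_th: zero the source — replace V1 by a short circuit (node 2 merges into node 0) — and find the resistance seen between A (node 1) and B (node 0).
Reduce the network between node 1 (A) and node 0 (B) by series/parallel combination:
  Rp1 = R1 ‖ R2 (parallel, both between nodes 0 and 1) = 1/(1/40 + 1/60) = 24 Ω
R_th = 24 Ω
I_n = V_th/R_th = 3/24 = 0.125 A, and R_n = R_th = 24 Ω

Final answer: I_n = 0.125 A, R_n = 24 Ω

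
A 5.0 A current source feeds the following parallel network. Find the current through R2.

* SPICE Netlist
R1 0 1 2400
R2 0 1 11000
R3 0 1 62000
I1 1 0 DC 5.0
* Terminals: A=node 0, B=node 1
All resistors sit directly between nodes 0 and 1, so they are in parallel and share one voltage V; the full source current 5 A splits among them.
1/R_par = 1/2400 + 1/11000 + 1/62000 = 0.0005237 S  =>  R_par = 1909 Ω
V = I × R_par = 5 × 1909 = 9547 V
I_R2 = V/R2 = 9547/11000 = 0.8679 A

Final answer: 0.8679 A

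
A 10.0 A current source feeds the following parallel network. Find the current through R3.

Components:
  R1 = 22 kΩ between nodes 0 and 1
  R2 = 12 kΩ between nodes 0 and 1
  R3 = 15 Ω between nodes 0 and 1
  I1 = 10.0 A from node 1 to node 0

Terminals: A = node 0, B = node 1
All resistors sit directly between nodes 0 and 1, so they are in parallel and share one voltage V; the full source current 10 A splits among them.
1/R_par = 1/22000 + 1/12000 + 1/15 = 0.0668 S  =>  R_par = 14.97 Ω
V = I × R_par = 10 × 14.97 = 149.7 V
I_R3 = V/R3 = 149.7/15 = 9.981 A

Final answer: 9.981 A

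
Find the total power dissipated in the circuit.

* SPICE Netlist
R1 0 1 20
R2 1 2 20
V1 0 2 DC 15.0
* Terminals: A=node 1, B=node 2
Nodal analysis, taking node 2 as the 0 V reference.
Source V1 fixes V_0 = 15 V.
KCL at each unknown node (sum of currents leaving = 0; resistances in Ω):
  Node 1: (V_1 - 15)/20 + (V_1 - 0)/20 = 0
Collecting terms: 0.1 × V_1 = 0.75  =>  V_1 = 7.5 V
Power in each resistor, P = (ΔV)²/R:
  P_R1 = (15 - 7.5)²/20 = 2.812 W
  P_R2 = (7.5 - 0)²/20 = 2.812 W
P_total = P_R1 + P_R2 = 5.625 W

Final answer: 5.625 W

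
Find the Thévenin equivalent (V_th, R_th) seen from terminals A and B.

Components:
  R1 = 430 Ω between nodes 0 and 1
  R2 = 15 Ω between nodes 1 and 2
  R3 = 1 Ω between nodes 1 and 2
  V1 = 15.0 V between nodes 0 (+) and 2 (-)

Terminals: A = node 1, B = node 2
Step 1 — V_th is the open-circuit voltage V_A - V_B (nothing connected across the terminals).
Nodal analysis, taking node 2 as the 0 V reference.
Source V1 fixes V_0 = 15 V.
KCL at each unknown node (sum of currents leaving = 0; resistances in Ω):
  Node 1: (V_1 - 15)/430 + (V_1 - 0)/15 + (V_1 - 0)/1 = 0
Collecting terms: 1.069 × V_1 = 0.03488  =>  V_1 = 0.03263 V
V_th = V_1 - V_2 = 0.03263 - 0 = 0.03263 V
Step 2 — R_th: zero the source — replace V1 by a short circuit (node 2 merges into node 0) — and find the resistance seen between A (node 1) and B (node 0).
Reduce the network between node 1 (A) and node 0 (B) by series/parallel combination:
  Rp1 = R1 ‖ R2 ‖ R3 (parallel, all between nodes 0 and 1) = 1/(1/430 + 1/15 + 1/1) = 0.9355 Ω
R_th = 0.9355 Ω

Final answer: V_th = 0.03263 V, R_th = 0.9355 Ω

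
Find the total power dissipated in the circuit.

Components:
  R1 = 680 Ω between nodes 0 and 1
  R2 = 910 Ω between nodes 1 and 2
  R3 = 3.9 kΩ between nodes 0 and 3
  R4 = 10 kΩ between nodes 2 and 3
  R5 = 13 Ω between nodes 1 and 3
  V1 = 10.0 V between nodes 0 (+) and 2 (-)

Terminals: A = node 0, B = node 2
Nodal analysis, taking node 2 as the 0 V reference.
Source V1 fixes V_0 = 10 V.
KCL at each unknown node (sum of currents leaving = 0; resistances in Ω):
  Node 1: (V_1 - 10)/680 + (V_1 - 0)/910 + (V_1 - V_3)/13 = 0
  Node 3: (V_3 - 10)/3900 + (V_3 - 0)/10000 + (V_3 - V_1)/13 = 0
Collecting terms (coefficients in siemens):
  0.07949·V_1 - 0.07692·V_3 = 0.01471
  0.07728·V_3 - 0.07692·V_1 = 0.002564
Determinant D = (0.07949)(0.07728) - (-0.07692)(-0.07692) = 0.000226
V_1 = [(0.01471)(0.07728) - (-0.07692)(0.002564)]/D = 5.902 V
V_3 = [(0.07949)(0.002564) - (0.01471)(-0.07692)]/D = 5.908 V
Power in each resistor, P = (ΔV)²/R:
  P_R1 = (10 - 5.902)²/680 = 0.0247 W
  P_R2 = (5.902 - 0)²/910 = 0.03828 W
  P_R3 = (10 - 5.908)²/3900 = 0.004294 W
  P_R4 = (0 - 5.908)²/10000 = 0.00349 W
  P_R5 = (5.902 - 5.908)²/13 = 0.000002733 W
P_total = P_R1 + P_R2 + P_R3 + P_R4 + P_R5 = 0.07076 W

Final answer: 0.07076 W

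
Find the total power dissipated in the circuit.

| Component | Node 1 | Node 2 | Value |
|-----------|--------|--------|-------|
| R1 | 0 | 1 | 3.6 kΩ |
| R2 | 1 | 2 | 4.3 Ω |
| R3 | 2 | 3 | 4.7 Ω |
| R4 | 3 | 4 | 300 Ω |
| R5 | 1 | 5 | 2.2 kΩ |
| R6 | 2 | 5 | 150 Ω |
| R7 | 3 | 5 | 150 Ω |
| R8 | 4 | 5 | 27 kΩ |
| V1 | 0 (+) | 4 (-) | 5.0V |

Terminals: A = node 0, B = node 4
Nodal analysis, taking node 4 as the 0 V reference.
Source V1 fixes V_0 = 5 V.
KCL at each unknown node (sum of currents leaving = 0; resistances in Ω):
  Node 1: (V_1 - 5)/3600 + (V_1 - V_2)/4.3 + (V_1 - V_5)/2200 = 0
  Node 2: (V_2 - V_1)/4.3 + (V_2 - V_3)/4.7 + (V_2 - V_5)/150 = 0
  Node 3: (V_3 - V_2)/4.7 + (V_3 - 0)/300 + (V_3 - V_5)/150 = 0
  Node 5: (V_5 - V_1)/2200 + (V_5 - V_2)/150 + (V_5 - V_3)/150 + (V_5 - 0)/27000 = 0
Collecting terms (coefficients in siemens):
  0.2333·V_1 - 0.2326·V_2 - 0.0004545·V_5 = 0.001389
  0.452·V_2 - 0.2326·V_1 - 0.2128·V_3 - 0.006667·V_5 = 0
  0.2228·V_3 - 0.2128·V_2 - 0.006667·V_5 = 0
  0.01382·V_5 - 0.0004545·V_1 - 0.006667·V_2 - 0.006667·V_3 = 0
Solving these 4 simultaneous equations (Gaussian elimination) gives:
  V_1 = 0.3912 V, V_2 = 0.3857 V, V_3 = 0.3798 V, V_5 = 0.382 V
Power in each resistor, P = (ΔV)²/R:
  P_R1 = (5 - 0.3912)²/3600 = 0.0059 W
  P_R2 = (0.3912 - 0.3857)²/4.3 = 0.000007002 W
  P_R3 = (0.3857 - 0.3798)²/4.7 = 0.000007361 W
  P_R4 = (0.3798 - 0)²/300 = 0.0004809 W
  P_R5 = (0.3912 - 0.382)²/2200 = 0.00000003827 W
  P_R6 = (0.3857 - 0.382)²/150 = 0.00000009074 W
  P_R7 = (0.3798 - 0.382)²/150 = 0.00000003205 W
  P_R8 = (0 - 0.382)²/27000 = 0.000005405 W
P_total = P_R1 + P_R2 + P_R3 + P_R4 + P_R5 + P_R6 + P_R7 + P_R8 = 0.006401 W

Final answer: 0.006401 W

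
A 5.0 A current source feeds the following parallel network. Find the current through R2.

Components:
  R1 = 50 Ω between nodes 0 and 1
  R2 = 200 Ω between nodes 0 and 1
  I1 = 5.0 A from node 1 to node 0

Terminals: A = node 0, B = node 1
All resistors sit directly between nodes 0 and 1, so they are in parallel and share one voltage V; the full source current 5 A splits among them.
1/R_par = 1/50 + 1/200 = 0.025 S  =>  R_par = 40 Ω
V = I × R_par = 5 × 40 = 200 V
I_R2 = V/R2 = 200/200 = 1 A

Final answer: 1 A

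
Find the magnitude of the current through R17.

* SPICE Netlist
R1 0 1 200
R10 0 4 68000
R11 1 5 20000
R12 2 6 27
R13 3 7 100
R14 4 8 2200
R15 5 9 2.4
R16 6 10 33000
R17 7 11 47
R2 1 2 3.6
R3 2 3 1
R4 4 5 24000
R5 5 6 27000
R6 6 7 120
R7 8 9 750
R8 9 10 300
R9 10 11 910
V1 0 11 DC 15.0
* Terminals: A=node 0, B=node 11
Nodal analysis, taking node 11 as the 0 V reference.
Source V1 fixes V_0 = 15 V.
KCL at each unknown node (sum of currents leaving = 0; resistances in Ω):
  Node 1: (V_1 - 15)/200 + (V_1 - V_2)/3.6 + (V_1 - V_5)/20000 = 0
  Node 2: (V_2 - V_1)/3.6 + (V_2 - V_3)/1 + (V_2 - V_6)/27 = 0
  Node 3: (V_3 - V_2)/1 + (V_3 - V_7)/100 = 0
  Node 4: (V_4 - V_5)/24000 + (V_4 - 15)/68000 + (V_4 - V_8)/2200 = 0
  Node 5: (V_5 - V_4)/24000 + (V_5 - V_6)/27000 + (V_5 - V_1)/20000 + (V_5 - V_9)/2.4 = 0
  Node 6: (V_6 - V_5)/27000 + (V_6 - V_7)/120 + (V_6 - V_2)/27 + (V_6 - V_10)/33000 = 0
  Node 7: (V_7 - V_6)/120 + (V_7 - V_3)/100 + (V_7 - 0)/47 = 0
  Node 8: (V_8 - V_9)/750 + (V_8 - V_4)/2200 = 0
  Node 9: (V_9 - V_8)/750 + (V_9 - V_10)/300 + (V_9 - V_5)/2.4 = 0
  Node 10: (V_10 - V_9)/300 + (V_10 - 0)/910 + (V_10 - V_6)/33000 = 0
Collecting terms (coefficients in siemens):
  0.2828·V_1 - 0.2778·V_2 - 0.00005·V_5 = 0.075
  1.315·V_2 - 0.2778·V_1 - 1·V_3 - 0.03704·V_6 = 0
  1.01·V_3 - 1·V_2 - 0.01·V_7 = 0
  0.0005109·V_4 - 0.00004167·V_5 - 0.0004545·V_8 = 0.0002206
  0.4168·V_5 - 0.00005·V_1 - 0.00004167·V_4 - 0.00003704·V_6 - 0.4167·V_9 = 0
  0.04544·V_6 - 0.03704·V_2 - 0.00003704·V_5 - 0.008333·V_7 - 0.0000303·V_10 = 0
  0.03961·V_7 - 0.01·V_3 - 0.008333·V_6 = 0
  0.001788·V_8 - 0.0004545·V_4 - 0.001333·V_9 = 0
  0.4213·V_9 - 0.4167·V_5 - 0.001333·V_8 - 0.003333·V_10 = 0
  0.004463·V_10 - 0.0000303·V_6 - 0.003333·V_9 = 0
Solving these 10 simultaneous equations (Gaussian elimination) gives:
  V_1 = 5.305 V, V_2 = 5.131 V, V_3 = 5.103 V, V_4 = 1.324 V
  V_5 = 0.7969 V, V_6 = 4.597 V, V_7 = 2.255 V, V_8 = 0.9303 V
  V_9 = 0.7959 V, V_10 = 0.6257 V
I_R17 = (V_7 - V_11)/R17 = (2.255 - 0)/47 = 0.04799 A
|I_R17| = 0.04799 A

Final answer: |I_R17| = 0.04799 A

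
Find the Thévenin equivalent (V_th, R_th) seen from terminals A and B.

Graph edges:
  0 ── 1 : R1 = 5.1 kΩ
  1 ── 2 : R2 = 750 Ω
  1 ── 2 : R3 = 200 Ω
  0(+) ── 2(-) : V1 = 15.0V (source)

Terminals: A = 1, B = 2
Step 1 — V_th is the open-circuit voltage V_A - V_B (nothing connected across the terminals).
Nodal analysis, taking node 2 as the 0 V reference.
Source V1 fixes V_0 = 15 V.
KCL at each unknown node (sum of currents leaving = 0; resistances in Ω):
  Node 1: (V_1 - 15)/5100 + (V_1 - 0)/750 + (V_1 - 0)/200 = 0
Collecting terms: 0.006529 × V_1 = 0.002941  =>  V_1 = 0.4505 V
V_th = V_1 - V_2 = 0.4505 - 0 = 0.4505 V
Step 2 — R_th: zero the source — replace V1 by a short circuit (node 2 merges into node 0) — and find the resistance seen between A (node 1) and B (node 0).
Reduce the network between node 1 (A) and node 0 (B) by series/parallel combination:
  Rp1 = R1 ‖ R2 ‖ R3 (parallel, all between nodes 0 and 1) = 1/(1/5100 + 1/750 + 1/200) = 153.2 Ω
R_th = 153.2 Ω

Final answer: V_th = 0.4505 V, R_th = 153.2 Ω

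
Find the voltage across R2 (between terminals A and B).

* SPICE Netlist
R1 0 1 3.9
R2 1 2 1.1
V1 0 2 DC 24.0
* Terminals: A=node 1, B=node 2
R1 and R2 are in series across V1 (node 0 → node 1 → node 2), and the output A–B is taken across R2, so this is a voltage divider.
Series current: I = V1/(R1 + R2) = 24/(3.9 + 1.1) = 24/5 = 4.8 A
V_R2 = I × R2 = V1 × R2/(R1 + R2) = 24 × 1.1/5 = 5.28 V

Final answer: 5.28 V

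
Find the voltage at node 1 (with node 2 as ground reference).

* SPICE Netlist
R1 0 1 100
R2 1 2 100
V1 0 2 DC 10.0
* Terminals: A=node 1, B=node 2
Nodal analysis, taking node 2 as the 0 V reference.
Source V1 fixes V_0 = 10 V.
KCL at each unknown node (sum of currents leaving = 0; resistances in Ω):
  Node 1: (V_1 - 10)/100 + (V_1 - 0)/100 = 0
Collecting terms: 0.02 × V_1 = 0.1  =>  V_1 = 5 V
The requested potential is V_1 = 5 V.

Final answer: V_1 = 5 V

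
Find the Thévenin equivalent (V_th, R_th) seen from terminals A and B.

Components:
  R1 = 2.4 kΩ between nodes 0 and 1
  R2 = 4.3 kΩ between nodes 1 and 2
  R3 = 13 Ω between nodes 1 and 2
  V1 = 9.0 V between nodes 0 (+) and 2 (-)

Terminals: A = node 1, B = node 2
Step 1 — V_th is the open-circuit voltage V_A - V_B (nothing connected across the terminals).
Nodal analysis, taking node 2 as the 0 V reference.
Source V1 fixes V_0 = 9 V.
KCL at each unknown node (sum of currents leaving = 0; resistances in Ω):
  Node 1: (V_1 - 9)/2400 + (V_1 - 0)/4300 + (V_1 - 0)/13 = 0
Collecting terms: 0.07757 × V_1 = 0.00375  =>  V_1 = 0.04834 V
V_th = V_1 - V_2 = 0.04834 - 0 = 0.04834 V
Step 2 — R_th: zero the source — replace V1 by a short circuit (node 2 merges into node 0) — and find the resistance seen between A (node 1) and B (node 0).
Reduce the network between node 1 (A) and node 0 (B) by series/parallel combination:
  Rp1 = R1 ‖ R2 ‖ R3 (parallel, all between nodes 0 and 1) = 1/(1/2400 + 1/4300 + 1/13) = 12.89 Ω
R_th = 12.89 Ω

Final answer: V_th = 0.04834 V, R_th = 12.89 Ω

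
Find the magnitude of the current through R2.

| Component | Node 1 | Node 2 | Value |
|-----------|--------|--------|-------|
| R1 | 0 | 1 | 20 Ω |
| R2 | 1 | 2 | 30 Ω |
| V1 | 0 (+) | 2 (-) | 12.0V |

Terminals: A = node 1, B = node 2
Nodal analysis, taking node 2 as the 0 V reference.
Source V1 fixes V_0 = 12 V.
KCL at each unknown node (sum of currents leaving = 0; resistances in Ω):
  Node 1: (V_1 - 12)/20 + (V_1 - 0)/30 = 0
Collecting terms: 0.08333 × V_1 = 0.6  =>  V_1 = 7.2 V
I_R2 = (V_1 - V_2)/R2 = (7.2 - 0)/30 = 0.24 A
|I_R2| = 0.24 A

Final answer: |I_R2| = 0.24 A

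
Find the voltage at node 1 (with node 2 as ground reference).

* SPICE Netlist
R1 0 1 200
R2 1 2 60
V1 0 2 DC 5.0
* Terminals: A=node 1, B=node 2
Nodal analysis, taking node 2 as the 0 V reference.
Source V1 fixes V_0 = 5 V.
KCL at each unknown node (sum of currents leaving = 0; resistances in Ω):
  Node 1: (V_1 - 5)/200 + (V_1 - 0)/60 = 0
Collecting terms: 0.02167 × V_1 = 0.025  =>  V_1 = 1.154 V
The requested potential is V_1 = 1.154 V.

Final answer: V_1 = 1.154 V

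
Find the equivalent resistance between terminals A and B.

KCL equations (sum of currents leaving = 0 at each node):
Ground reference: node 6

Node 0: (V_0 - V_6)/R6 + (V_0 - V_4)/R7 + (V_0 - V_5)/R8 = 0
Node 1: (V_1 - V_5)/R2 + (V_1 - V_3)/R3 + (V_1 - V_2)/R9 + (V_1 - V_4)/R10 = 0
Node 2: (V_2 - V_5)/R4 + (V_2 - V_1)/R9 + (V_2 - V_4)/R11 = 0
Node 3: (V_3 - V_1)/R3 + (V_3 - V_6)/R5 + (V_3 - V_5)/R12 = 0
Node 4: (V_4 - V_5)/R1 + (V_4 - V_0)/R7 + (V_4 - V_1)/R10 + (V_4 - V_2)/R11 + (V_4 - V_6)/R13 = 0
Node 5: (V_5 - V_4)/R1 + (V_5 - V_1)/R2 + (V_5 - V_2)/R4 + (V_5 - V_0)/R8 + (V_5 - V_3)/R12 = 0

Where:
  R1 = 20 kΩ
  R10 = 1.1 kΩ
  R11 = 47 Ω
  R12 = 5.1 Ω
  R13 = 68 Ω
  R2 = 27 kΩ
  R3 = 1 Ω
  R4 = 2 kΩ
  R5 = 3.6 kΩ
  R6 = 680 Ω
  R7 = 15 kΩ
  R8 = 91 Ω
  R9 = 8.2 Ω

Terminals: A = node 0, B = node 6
The network is not a plain series/parallel combination. Inject a 1 A test current into terminal A (node 0) and return it from terminal B (node 6); then R_eq = V_A / (1 A).
Nodal analysis, taking node 6 as the 0 V reference.
Current source I_test pushes 1 A into node 0 and draws it out of node 6.
KCL at each unknown node (sum of currents leaving = 0; resistances in Ω):
  Node 0: (V_0 - 0)/680 + (V_0 - V_4)/15000 + (V_0 - V_5)/91 - 1 = 0
  Node 1: (V_1 - V_5)/27000 + (V_1 - V_3)/1 + (V_1 - V_2)/8.2 + (V_1 - V_4)/1100 = 0
  Node 2: (V_2 - V_1)/8.2 + (V_2 - V_5)/2000 + (V_2 - V_4)/47 = 0
  Node 3: (V_3 - V_1)/1 + (V_3 - 0)/3600 + (V_3 - V_5)/5.1 = 0
  Node 4: (V_4 - V_0)/15000 + (V_4 - V_1)/1100 + (V_4 - V_2)/47 + (V_4 - V_5)/20000 + (V_4 - 0)/68 = 0
  Node 5: (V_5 - V_0)/91 + (V_5 - V_1)/27000 + (V_5 - V_2)/2000 + (V_5 - V_3)/5.1 + (V_5 - V_4)/20000 = 0
Collecting terms (coefficients in siemens):
  0.01253·V_0 - 0.00006667·V_4 - 0.01099·V_5 = 1
  1.123·V_1 - 0.122·V_2 - 1·V_3 - 0.0009091·V_4 - 0.00003704·V_5 = 0
  0.1437·V_2 - 0.122·V_1 - 0.02128·V_4 - 0.0005·V_5 = 0
  1.196·V_3 - 1·V_1 - 0.1961·V_5 = 0
  0.03701·V_4 - 0.00006667·V_0 - 0.0009091·V_1 - 0.02128·V_2 - 0.00005·V_5 = 0
  0.2077·V_5 - 0.01099·V_0 - 0.00003704·V_1 - 0.0005·V_2 - 0.1961·V_3 - 0.00005·V_4 = 0
Solving these 6 simultaneous equations (Gaussian elimination) gives:
  V_0 = 161.6 V, V_1 = 88.38 V, V_2 = 82.74 V, V_3 = 89.1 V
  V_4 = 50.16 V, V_5 = 92.92 V
R_eq = V_0 / 1 A = 161.6 Ω

Final answer: 161.6 Ω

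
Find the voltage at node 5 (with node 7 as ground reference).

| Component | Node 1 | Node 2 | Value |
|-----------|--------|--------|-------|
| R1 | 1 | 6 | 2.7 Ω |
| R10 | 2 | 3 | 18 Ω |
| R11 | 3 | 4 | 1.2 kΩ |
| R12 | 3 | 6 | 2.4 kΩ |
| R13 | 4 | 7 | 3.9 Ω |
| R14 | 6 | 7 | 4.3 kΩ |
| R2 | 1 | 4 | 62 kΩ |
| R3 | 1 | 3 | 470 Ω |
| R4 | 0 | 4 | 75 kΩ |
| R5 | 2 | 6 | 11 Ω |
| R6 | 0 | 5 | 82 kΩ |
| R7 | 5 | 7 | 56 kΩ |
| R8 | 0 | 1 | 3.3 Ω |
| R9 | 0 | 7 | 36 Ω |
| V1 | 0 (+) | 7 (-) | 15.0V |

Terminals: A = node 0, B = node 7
Nodal analysis, taking node 7 as the 0 V reference.
Source V1 fixes V_0 = 15 V.
KCL at each unknown node (sum of currents leaving = 0; resistances in Ω):
  Node 1: (V_1 - V_6)/2.7 + (V_1 - V_4)/62000 + (V_1 - V_3)/470 + (V_1 - 15)/3.3 = 0
  Node 2: (V_2 - V_6)/11 + (V_2 - V_3)/18 = 0
  Node 3: (V_3 - V_1)/470 + (V_3 - V_2)/18 + (V_3 - V_4)/1200 + (V_3 - V_6)/2400 = 0
  Node 4: (V_4 - V_1)/62000 + (V_4 - 15)/75000 + (V_4 - V_3)/1200 + (V_4 - 0)/3.9 = 0
  Node 5: (V_5 - 15)/82000 + (V_5 - 0)/56000 = 0
  Node 6: (V_6 - V_1)/2.7 + (V_6 - V_2)/11 + (V_6 - V_3)/2400 + (V_6 - 0)/4300 = 0
Collecting terms (coefficients in siemens):
  0.6755·V_1 - 0.002128·V_3 - 0.00001613·V_4 - 0.3704·V_6 = 4.545
  0.1465·V_2 - 0.05556·V_3 - 0.09091·V_6 = 0
  0.05893·V_3 - 0.002128·V_1 - 0.05556·V_2 - 0.0008333·V_4 - 0.0004167·V_6 = 0
  0.2573·V_4 - 0.00001613·V_1 - 0.0008333·V_3 = 0.0002
  0.00003005·V_5 = 0.0001829
  0.4619·V_6 - 0.3704·V_1 - 0.09091·V_2 - 0.0004167·V_3 = 0
Solving these 6 simultaneous equations (Gaussian elimination) gives:
  V_1 = 14.95 V, V_2 = 14.78 V, V_3 = 14.58 V, V_4 = 0.04895 V
  V_5 = 6.087 V, V_6 = 14.91 V
The requested potential is V_5 = 6.087 V.

Final answer: V_5 = 6.087 V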